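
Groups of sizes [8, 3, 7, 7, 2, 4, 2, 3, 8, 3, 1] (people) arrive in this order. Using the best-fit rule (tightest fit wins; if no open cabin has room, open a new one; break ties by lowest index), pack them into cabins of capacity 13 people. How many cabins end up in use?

  8 → cabin 1 (new)  [load 8/13]
  3 → cabin 1  [load 11/13]
  7 → cabin 2 (new)  [load 7/13]
  7 → cabin 3 (new)  [load 7/13]
  2 → cabin 1  [load 13/13]
  4 → cabin 2  [load 11/13]
  2 → cabin 2  [load 13/13]
  3 → cabin 3  [load 10/13]
  8 → cabin 4 (new)  [load 8/13]
  3 → cabin 3  [load 13/13]
  1 → cabin 4  [load 9/13]
4 cabins opened.

4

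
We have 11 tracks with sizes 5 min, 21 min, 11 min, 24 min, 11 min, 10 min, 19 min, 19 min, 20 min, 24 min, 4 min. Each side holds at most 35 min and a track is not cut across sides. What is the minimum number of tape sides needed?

6

Total = 24 + 24 + 21 + 20 + 19 + 19 + 11 + 11 + 10 + 5 + 4 = 168 min.
Lower bound: ⌈168/35⌉ = 5 tape sides.
Also, 6 tracks each exceed 35/2 min, and no two of those can share a side, so at least 6 tape sides are needed.
A packing using 6 tape sides:
  side 1: 24 + 11 = 35
  side 2: 24 + 11 = 35
  side 3: 21 + 10 + 4 = 35
  side 4: 20 + 5 = 25
  side 5: 19 = 19
  side 6: 19 = 19
This matches the lower bound, so 6 is optimal.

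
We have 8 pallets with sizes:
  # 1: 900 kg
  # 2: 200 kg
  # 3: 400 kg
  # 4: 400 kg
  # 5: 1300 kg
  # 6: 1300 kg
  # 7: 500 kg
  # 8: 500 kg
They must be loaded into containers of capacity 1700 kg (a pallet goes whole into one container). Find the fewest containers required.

4

Total = 1300 + 1300 + 900 + 500 + 500 + 400 + 400 + 200 = 5500 kg.
Lower bound: ⌈5500/1700⌉ = 4 containers.
A packing using 4 containers:
  container 1: 1300 + 400 = 1700
  container 2: 1300 + 400 = 1700
  container 3: 900 + 500 + 200 = 1600
  container 4: 500 = 500
This matches the lower bound, so 4 is optimal.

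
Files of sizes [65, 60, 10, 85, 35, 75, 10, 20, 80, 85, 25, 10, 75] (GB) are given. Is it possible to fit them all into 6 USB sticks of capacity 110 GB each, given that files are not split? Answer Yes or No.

No

Total = 635 GB; ⌈635/110⌉ = 6.
7 files each exceed half the capacity and cannot share a USB stick, forcing at least 7 USB sticks.
At least 7 USB sticks are required, but only 6 are allowed.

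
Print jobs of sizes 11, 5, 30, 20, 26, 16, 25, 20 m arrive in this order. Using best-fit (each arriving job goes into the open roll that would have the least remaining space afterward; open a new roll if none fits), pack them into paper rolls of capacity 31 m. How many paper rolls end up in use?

  11 → roll 1 (new)  [load 11/31]
  5 → roll 1  [load 16/31]
  30 → roll 2 (new)  [load 30/31]
  20 → roll 3 (new)  [load 20/31]
  26 → roll 4 (new)  [load 26/31]
  16 → roll 5 (new)  [load 16/31]
  25 → roll 6 (new)  [load 25/31]
  20 → roll 7 (new)  [load 20/31]
7 paper rolls opened.

7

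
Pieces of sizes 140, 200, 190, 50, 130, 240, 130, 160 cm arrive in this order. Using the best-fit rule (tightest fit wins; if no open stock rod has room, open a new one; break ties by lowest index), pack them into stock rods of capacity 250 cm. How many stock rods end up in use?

7

  140 → stock rod 1 (new)  [load 140/250]
  200 → stock rod 2 (new)  [load 200/250]
  190 → stock rod 3 (new)  [load 190/250]
  50 → stock rod 2  [load 250/250]
  130 → stock rod 4 (new)  [load 130/250]
  240 → stock rod 5 (new)  [load 240/250]
  130 → stock rod 6 (new)  [load 130/250]
  160 → stock rod 7 (new)  [load 160/250]
7 stock rods opened.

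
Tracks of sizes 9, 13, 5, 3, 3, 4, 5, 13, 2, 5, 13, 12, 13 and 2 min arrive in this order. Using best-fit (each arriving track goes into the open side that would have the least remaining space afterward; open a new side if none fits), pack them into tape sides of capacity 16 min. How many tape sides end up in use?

8

  9 → side 1 (new)  [load 9/16]
  13 → side 2 (new)  [load 13/16]
  5 → side 1  [load 14/16]
  3 → side 2  [load 16/16]
  3 → side 3 (new)  [load 3/16]
  4 → side 3  [load 7/16]
  5 → side 3  [load 12/16]
  13 → side 4 (new)  [load 13/16]
  2 → side 1  [load 16/16]
  5 → side 5 (new)  [load 5/16]
  13 → side 6 (new)  [load 13/16]
  12 → side 7 (new)  [load 12/16]
  13 → side 8 (new)  [load 13/16]
  2 → side 4  [load 15/16]
8 tape sides opened.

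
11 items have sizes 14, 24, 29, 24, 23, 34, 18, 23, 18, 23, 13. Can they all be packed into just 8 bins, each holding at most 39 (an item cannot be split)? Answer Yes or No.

A valid assignment using 8 bins:
  bin 1: 34 = 34
  bin 2: 29 = 29
  bin 3: 24 + 14 = 38
  bin 4: 24 + 13 = 37
  bin 5: 23 = 23
  bin 6: 23 = 23
  bin 7: 23 = 23
  bin 8: 18 + 18 = 36
Every load is within 39, so 8 bins suffice.

Yes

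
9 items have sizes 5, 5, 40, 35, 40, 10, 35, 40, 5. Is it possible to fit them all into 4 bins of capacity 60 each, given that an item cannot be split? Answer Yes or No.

Total = 215; ⌈215/60⌉ = 4.
5 items each exceed half the capacity and cannot share a bin, forcing at least 5 bins.
At least 5 bins are required, but only 4 are allowed.

No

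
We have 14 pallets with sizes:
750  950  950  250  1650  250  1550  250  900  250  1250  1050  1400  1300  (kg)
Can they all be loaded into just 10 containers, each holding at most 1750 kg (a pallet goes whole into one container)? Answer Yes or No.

A valid assignment using 9 containers:
  container 1: 1650 = 1650
  container 2: 1550 = 1550
  container 3: 1400 + 250 = 1650
  container 4: 1300 + 250 = 1550
  container 5: 1250 + 250 + 250 = 1750
  container 6: 1050 = 1050
  container 7: 950 + 750 = 1700
  container 8: 950 = 950
  container 9: 900 = 900
That uses only 9 ≤ 10, so 10 containers are enough.

Yes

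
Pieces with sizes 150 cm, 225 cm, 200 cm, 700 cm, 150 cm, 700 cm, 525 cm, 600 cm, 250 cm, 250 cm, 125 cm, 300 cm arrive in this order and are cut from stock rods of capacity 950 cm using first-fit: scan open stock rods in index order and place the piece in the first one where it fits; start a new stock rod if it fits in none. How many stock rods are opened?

5

  150 → stock rod 1 (new)  [load 150/950]
  225 → stock rod 1  [load 375/950]
  200 → stock rod 1  [load 575/950]
  700 → stock rod 2 (new)  [load 700/950]
  150 → stock rod 1  [load 725/950]
  700 → stock rod 3 (new)  [load 700/950]
  525 → stock rod 4 (new)  [load 525/950]
  600 → stock rod 5 (new)  [load 600/950]
  250 → stock rod 2  [load 950/950]
  250 → stock rod 3  [load 950/950]
  125 → stock rod 1  [load 850/950]
  300 → stock rod 4  [load 825/950]
5 stock rods opened.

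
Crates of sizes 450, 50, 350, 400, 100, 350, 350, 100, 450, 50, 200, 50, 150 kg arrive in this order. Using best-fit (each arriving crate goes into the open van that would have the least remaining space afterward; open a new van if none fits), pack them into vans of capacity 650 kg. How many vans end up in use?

  450 → van 1 (new)  [load 450/650]
  50 → van 1  [load 500/650]
  350 → van 2 (new)  [load 350/650]
  400 → van 3 (new)  [load 400/650]
  100 → van 1  [load 600/650]
  350 → van 4 (new)  [load 350/650]
  350 → van 5 (new)  [load 350/650]
  100 → van 3  [load 500/650]
  450 → van 6 (new)  [load 450/650]
  50 → van 1  [load 650/650]
  200 → van 6  [load 650/650]
  50 → van 3  [load 550/650]
  150 → van 2  [load 500/650]
6 vans opened.

6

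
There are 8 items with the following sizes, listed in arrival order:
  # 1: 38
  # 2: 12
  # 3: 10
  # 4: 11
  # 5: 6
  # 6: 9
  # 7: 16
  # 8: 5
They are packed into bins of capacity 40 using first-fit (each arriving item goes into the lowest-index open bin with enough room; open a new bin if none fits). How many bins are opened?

3

  38 → bin 1 (new)  [load 38/40]
  12 → bin 2 (new)  [load 12/40]
  10 → bin 2  [load 22/40]
  11 → bin 2  [load 33/40]
  6 → bin 2  [load 39/40]
  9 → bin 3 (new)  [load 9/40]
  16 → bin 3  [load 25/40]
  5 → bin 3  [load 30/40]
3 bins opened.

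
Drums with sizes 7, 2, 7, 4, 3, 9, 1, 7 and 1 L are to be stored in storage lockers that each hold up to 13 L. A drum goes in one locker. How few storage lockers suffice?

Total = 9 + 7 + 7 + 7 + 4 + 3 + 2 + 1 + 1 = 41 L.
Lower bound: ⌈41/13⌉ = 4 storage lockers.
A packing using 4 storage lockers:
  locker 1: 9 + 4 = 13
  locker 2: 7 + 3 + 2 + 1 = 13
  locker 3: 7 + 1 = 8
  locker 4: 7 = 7
This matches the lower bound, so 4 is optimal.

4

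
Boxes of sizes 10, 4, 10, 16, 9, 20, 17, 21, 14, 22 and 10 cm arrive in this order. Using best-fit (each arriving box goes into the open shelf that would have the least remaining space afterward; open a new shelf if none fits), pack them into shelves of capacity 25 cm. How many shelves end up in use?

  10 → shelf 1 (new)  [load 10/25]
  4 → shelf 1  [load 14/25]
  10 → shelf 1  [load 24/25]
  16 → shelf 2 (new)  [load 16/25]
  9 → shelf 2  [load 25/25]
  20 → shelf 3 (new)  [load 20/25]
  17 → shelf 4 (new)  [load 17/25]
  21 → shelf 5 (new)  [load 21/25]
  14 → shelf 6 (new)  [load 14/25]
  22 → shelf 7 (new)  [load 22/25]
  10 → shelf 6  [load 24/25]
7 shelves opened.

7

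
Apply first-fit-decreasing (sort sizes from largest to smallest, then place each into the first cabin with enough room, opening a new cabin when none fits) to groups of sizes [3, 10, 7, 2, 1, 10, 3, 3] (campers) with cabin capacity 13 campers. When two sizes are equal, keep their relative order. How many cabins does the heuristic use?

3

Sorted descending: 10, 10, 7, 3, 3, 3, 2, 1.
  10 → cabin 1 (new)  [load 10/13]
  10 → cabin 2 (new)  [load 10/13]
  7 → cabin 3 (new)  [load 7/13]
  3 → cabin 1  [load 13/13]
  3 → cabin 2  [load 13/13]
  3 → cabin 3  [load 10/13]
  2 → cabin 3  [load 12/13]
  1 → cabin 3  [load 13/13]
3 cabins opened.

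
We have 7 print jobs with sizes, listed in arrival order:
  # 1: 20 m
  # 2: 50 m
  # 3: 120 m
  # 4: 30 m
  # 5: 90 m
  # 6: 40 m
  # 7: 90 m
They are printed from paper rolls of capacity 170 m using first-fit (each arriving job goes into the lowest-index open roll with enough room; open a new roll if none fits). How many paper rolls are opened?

4

  20 → roll 1 (new)  [load 20/170]
  50 → roll 1  [load 70/170]
  120 → roll 2 (new)  [load 120/170]
  30 → roll 1  [load 100/170]
  90 → roll 3 (new)  [load 90/170]
  40 → roll 1  [load 140/170]
  90 → roll 4 (new)  [load 90/170]
4 paper rolls opened.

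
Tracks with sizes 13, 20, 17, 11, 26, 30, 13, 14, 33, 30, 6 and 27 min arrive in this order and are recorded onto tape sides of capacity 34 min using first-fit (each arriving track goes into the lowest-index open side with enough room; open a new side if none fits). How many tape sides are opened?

  13 → side 1 (new)  [load 13/34]
  20 → side 1  [load 33/34]
  17 → side 2 (new)  [load 17/34]
  11 → side 2  [load 28/34]
  26 → side 3 (new)  [load 26/34]
  30 → side 4 (new)  [load 30/34]
  13 → side 5 (new)  [load 13/34]
  14 → side 5  [load 27/34]
  33 → side 6 (new)  [load 33/34]
  30 → side 7 (new)  [load 30/34]
  6 → side 2  [load 34/34]
  27 → side 8 (new)  [load 27/34]
8 tape sides opened.

8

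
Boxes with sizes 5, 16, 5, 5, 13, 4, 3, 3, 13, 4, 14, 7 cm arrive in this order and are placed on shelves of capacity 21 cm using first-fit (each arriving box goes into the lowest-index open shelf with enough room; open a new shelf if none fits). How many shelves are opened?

5

  5 → shelf 1 (new)  [load 5/21]
  16 → shelf 1  [load 21/21]
  5 → shelf 2 (new)  [load 5/21]
  5 → shelf 2  [load 10/21]
  13 → shelf 3 (new)  [load 13/21]
  4 → shelf 2  [load 14/21]
  3 → shelf 2  [load 17/21]
  3 → shelf 2  [load 20/21]
  13 → shelf 4 (new)  [load 13/21]
  4 → shelf 3  [load 17/21]
  14 → shelf 5 (new)  [load 14/21]
  7 → shelf 4  [load 20/21]
5 shelves opened.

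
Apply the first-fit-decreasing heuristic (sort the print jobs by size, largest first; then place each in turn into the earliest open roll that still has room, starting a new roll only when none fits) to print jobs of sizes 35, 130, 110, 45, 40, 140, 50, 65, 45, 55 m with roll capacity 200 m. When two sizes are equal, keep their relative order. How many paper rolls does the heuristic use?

4

Sorted descending: 140, 130, 110, 65, 55, 50, 45, 45, 40, 35.
  140 → roll 1 (new)  [load 140/200]
  130 → roll 2 (new)  [load 130/200]
  110 → roll 3 (new)  [load 110/200]
  65 → roll 2  [load 195/200]
  55 → roll 1  [load 195/200]
  50 → roll 3  [load 160/200]
  45 → roll 4 (new)  [load 45/200]
  45 → roll 4  [load 90/200]
  40 → roll 3  [load 200/200]
  35 → roll 4  [load 125/200]
4 paper rolls opened.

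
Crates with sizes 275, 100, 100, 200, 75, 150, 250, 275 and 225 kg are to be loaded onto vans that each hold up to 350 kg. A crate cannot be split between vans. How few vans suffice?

Total = 275 + 275 + 250 + 225 + 200 + 150 + 100 + 100 + 75 = 1650 kg.
Lower bound: ⌈1650/350⌉ = 5 vans.
A packing using 5 vans:
  van 1: 275 + 75 = 350
  van 2: 275 = 275
  van 3: 250 + 100 = 350
  van 4: 225 + 100 = 325
  van 5: 200 + 150 = 350
This matches the lower bound, so 5 is optimal.

5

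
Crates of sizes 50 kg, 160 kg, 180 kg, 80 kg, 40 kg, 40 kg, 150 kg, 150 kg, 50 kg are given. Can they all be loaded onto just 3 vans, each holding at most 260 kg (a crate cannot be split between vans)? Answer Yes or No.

No

Total = 900 kg; ⌈900/260⌉ = 4.
At least 4 vans are required, but only 3 are allowed.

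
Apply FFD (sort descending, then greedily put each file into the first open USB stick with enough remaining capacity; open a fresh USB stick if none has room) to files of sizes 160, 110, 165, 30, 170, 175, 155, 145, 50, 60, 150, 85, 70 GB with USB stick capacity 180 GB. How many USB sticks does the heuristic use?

Sorted descending: 175, 170, 165, 160, 155, 150, 145, 110, 85, 70, 60, 50, 30.
  175 → USB stick 1 (new)  [load 175/180]
  170 → USB stick 2 (new)  [load 170/180]
  165 → USB stick 3 (new)  [load 165/180]
  160 → USB stick 4 (new)  [load 160/180]
  155 → USB stick 5 (new)  [load 155/180]
  150 → USB stick 6 (new)  [load 150/180]
  145 → USB stick 7 (new)  [load 145/180]
  110 → USB stick 8 (new)  [load 110/180]
  85 → USB stick 9 (new)  [load 85/180]
  70 → USB stick 8  [load 180/180]
  60 → USB stick 9  [load 145/180]
  50 → USB stick 10 (new)  [load 50/180]
  30 → USB stick 6  [load 180/180]
10 USB sticks opened.

10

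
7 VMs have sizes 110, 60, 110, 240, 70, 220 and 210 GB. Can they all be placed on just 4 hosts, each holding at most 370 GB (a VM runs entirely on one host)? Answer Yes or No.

Yes

A valid assignment using 3 hosts:
  host 1: 240 + 110 = 350
  host 2: 220 + 110 = 330
  host 3: 210 + 70 + 60 = 340
That uses only 3 ≤ 4, so 4 hosts are enough.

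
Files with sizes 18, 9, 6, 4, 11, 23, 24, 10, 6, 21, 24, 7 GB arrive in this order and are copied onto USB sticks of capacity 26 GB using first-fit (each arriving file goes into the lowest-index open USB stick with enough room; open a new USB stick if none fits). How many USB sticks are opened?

7

  18 → USB stick 1 (new)  [load 18/26]
  9 → USB stick 2 (new)  [load 9/26]
  6 → USB stick 1  [load 24/26]
  4 → USB stick 2  [load 13/26]
  11 → USB stick 2  [load 24/26]
  23 → USB stick 3 (new)  [load 23/26]
  24 → USB stick 4 (new)  [load 24/26]
  10 → USB stick 5 (new)  [load 10/26]
  6 → USB stick 5  [load 16/26]
  21 → USB stick 6 (new)  [load 21/26]
  24 → USB stick 7 (new)  [load 24/26]
  7 → USB stick 5  [load 23/26]
7 USB sticks opened.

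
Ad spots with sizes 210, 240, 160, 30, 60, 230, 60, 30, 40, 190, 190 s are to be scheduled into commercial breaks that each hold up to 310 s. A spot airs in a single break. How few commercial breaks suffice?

6

Total = 240 + 230 + 210 + 190 + 190 + 160 + 60 + 60 + 40 + 30 + 30 = 1440 s.
Lower bound: ⌈1440/310⌉ = 5 commercial breaks.
Also, 6 ad spots each exceed 155 s, and no two of those can share a break, so at least 6 commercial breaks are needed.
A packing using 6 commercial breaks:
  break 1: 240 + 60 = 300
  break 2: 230 + 60 = 290
  break 3: 210 + 40 + 30 + 30 = 310
  break 4: 190 = 190
  break 5: 190 = 190
  break 6: 160 = 160
This matches the lower bound, so 6 is optimal.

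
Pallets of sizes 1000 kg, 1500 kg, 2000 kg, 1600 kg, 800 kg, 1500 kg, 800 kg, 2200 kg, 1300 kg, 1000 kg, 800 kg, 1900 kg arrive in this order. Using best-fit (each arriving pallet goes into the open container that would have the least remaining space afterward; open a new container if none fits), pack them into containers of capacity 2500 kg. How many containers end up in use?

  1000 → container 1 (new)  [load 1000/2500]
  1500 → container 1  [load 2500/2500]
  2000 → container 2 (new)  [load 2000/2500]
  1600 → container 3 (new)  [load 1600/2500]
  800 → container 3  [load 2400/2500]
  1500 → container 4 (new)  [load 1500/2500]
  800 → container 4  [load 2300/2500]
  2200 → container 5 (new)  [load 2200/2500]
  1300 → container 6 (new)  [load 1300/2500]
  1000 → container 6  [load 2300/2500]
  800 → container 7 (new)  [load 800/2500]
  1900 → container 8 (new)  [load 1900/2500]
8 containers opened.

8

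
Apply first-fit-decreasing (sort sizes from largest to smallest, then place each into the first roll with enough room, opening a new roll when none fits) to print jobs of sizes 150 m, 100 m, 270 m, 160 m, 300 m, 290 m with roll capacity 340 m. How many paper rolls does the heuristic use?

Sorted descending: 300, 290, 270, 160, 150, 100.
  300 → roll 1 (new)  [load 300/340]
  290 → roll 2 (new)  [load 290/340]
  270 → roll 3 (new)  [load 270/340]
  160 → roll 4 (new)  [load 160/340]
  150 → roll 4  [load 310/340]
  100 → roll 5 (new)  [load 100/340]
5 paper rolls opened.

5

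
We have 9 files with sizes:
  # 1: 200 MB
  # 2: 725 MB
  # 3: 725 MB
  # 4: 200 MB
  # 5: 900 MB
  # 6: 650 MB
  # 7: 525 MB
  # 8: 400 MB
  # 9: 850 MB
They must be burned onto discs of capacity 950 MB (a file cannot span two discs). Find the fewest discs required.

6

Total = 900 + 850 + 725 + 725 + 650 + 525 + 400 + 200 + 200 = 5175 MB.
Lower bound: ⌈5175/950⌉ = 6 discs.
A packing using 6 discs:
  disc 1: 900 = 900
  disc 2: 850 = 850
  disc 3: 725 + 200 = 925
  disc 4: 725 + 200 = 925
  disc 5: 650 = 650
  disc 6: 525 + 400 = 925
This matches the lower bound, so 6 is optimal.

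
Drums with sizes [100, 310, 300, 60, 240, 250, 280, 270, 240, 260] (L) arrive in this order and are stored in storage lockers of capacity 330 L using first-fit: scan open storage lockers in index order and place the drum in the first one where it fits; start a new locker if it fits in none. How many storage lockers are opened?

  100 → locker 1 (new)  [load 100/330]
  310 → locker 2 (new)  [load 310/330]
  300 → locker 3 (new)  [load 300/330]
  60 → locker 1  [load 160/330]
  240 → locker 4 (new)  [load 240/330]
  250 → locker 5 (new)  [load 250/330]
  280 → locker 6 (new)  [load 280/330]
  270 → locker 7 (new)  [load 270/330]
  240 → locker 8 (new)  [load 240/330]
  260 → locker 9 (new)  [load 260/330]
9 storage lockers opened.

9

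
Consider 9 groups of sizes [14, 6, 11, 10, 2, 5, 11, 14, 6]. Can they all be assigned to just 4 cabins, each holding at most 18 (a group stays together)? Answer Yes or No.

No

Total = 79; ⌈79/18⌉ = 5.
At least 5 cabins are required, but only 4 are allowed.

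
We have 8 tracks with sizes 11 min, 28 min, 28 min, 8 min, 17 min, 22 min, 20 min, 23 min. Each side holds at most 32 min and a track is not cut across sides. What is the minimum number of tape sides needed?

Total = 28 + 28 + 23 + 22 + 20 + 17 + 11 + 8 = 157 min.
Lower bound: ⌈157/32⌉ = 5 tape sides.
Also, 6 tracks each exceed 16 min, and no two of those can share a side, so at least 6 tape sides are needed.
A packing using 6 tape sides:
  side 1: 28 = 28
  side 2: 28 = 28
  side 3: 23 + 8 = 31
  side 4: 22 = 22
  side 5: 20 + 11 = 31
  side 6: 17 = 17
This matches the lower bound, so 6 is optimal.

6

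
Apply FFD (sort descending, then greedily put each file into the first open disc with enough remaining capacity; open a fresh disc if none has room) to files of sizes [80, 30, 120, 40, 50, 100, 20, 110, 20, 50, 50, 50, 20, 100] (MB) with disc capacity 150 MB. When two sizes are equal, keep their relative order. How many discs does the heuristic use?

Sorted descending: 120, 110, 100, 100, 80, 50, 50, 50, 50, 40, 30, 20, 20, 20.
  120 → disc 1 (new)  [load 120/150]
  110 → disc 2 (new)  [load 110/150]
  100 → disc 3 (new)  [load 100/150]
  100 → disc 4 (new)  [load 100/150]
  80 → disc 5 (new)  [load 80/150]
  50 → disc 3  [load 150/150]
  50 → disc 4  [load 150/150]
  50 → disc 5  [load 130/150]
  50 → disc 6 (new)  [load 50/150]
  40 → disc 2  [load 150/150]
  30 → disc 1  [load 150/150]
  20 → disc 5  [load 150/150]
  20 → disc 6  [load 70/150]
  20 → disc 6  [load 90/150]
6 discs opened.

6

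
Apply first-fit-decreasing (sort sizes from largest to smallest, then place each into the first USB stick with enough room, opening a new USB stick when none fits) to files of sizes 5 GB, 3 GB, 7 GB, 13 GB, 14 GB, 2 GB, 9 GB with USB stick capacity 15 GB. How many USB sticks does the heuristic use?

4

Sorted descending: 14, 13, 9, 7, 5, 3, 2.
  14 → USB stick 1 (new)  [load 14/15]
  13 → USB stick 2 (new)  [load 13/15]
  9 → USB stick 3 (new)  [load 9/15]
  7 → USB stick 4 (new)  [load 7/15]
  5 → USB stick 3  [load 14/15]
  3 → USB stick 4  [load 10/15]
  2 → USB stick 2  [load 15/15]
4 USB sticks opened.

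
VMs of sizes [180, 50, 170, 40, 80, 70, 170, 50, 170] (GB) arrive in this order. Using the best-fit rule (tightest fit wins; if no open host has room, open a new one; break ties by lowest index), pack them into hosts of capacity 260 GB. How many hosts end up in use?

  180 → host 1 (new)  [load 180/260]
  50 → host 1  [load 230/260]
  170 → host 2 (new)  [load 170/260]
  40 → host 2  [load 210/260]
  80 → host 3 (new)  [load 80/260]
  70 → host 3  [load 150/260]
  170 → host 4 (new)  [load 170/260]
  50 → host 2  [load 260/260]
  170 → host 5 (new)  [load 170/260]
5 hosts opened.

5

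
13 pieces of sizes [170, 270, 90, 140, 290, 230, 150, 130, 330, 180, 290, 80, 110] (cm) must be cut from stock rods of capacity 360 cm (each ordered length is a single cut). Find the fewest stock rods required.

Total = 330 + 290 + 290 + 270 + 230 + 180 + 170 + 150 + 140 + 130 + 110 + 90 + 80 = 2460 cm.
Lower bound: ⌈2460/360⌉ = 7 stock rods.
A packing using 8 stock rods:
  stock rod 1: 330 = 330
  stock rod 2: 290 = 290
  stock rod 3: 290 = 290
  stock rod 4: 270 + 90 = 360
  stock rod 5: 230 + 130 = 360
  stock rod 6: 180 + 170 = 350
  stock rod 7: 150 + 140 = 290
  stock rod 8: 110 + 80 = 190
No arrangement into 7 stock rods stays within capacity, so 8 is optimal.

8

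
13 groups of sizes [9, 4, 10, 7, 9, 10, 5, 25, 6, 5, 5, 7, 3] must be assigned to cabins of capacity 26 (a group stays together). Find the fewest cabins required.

5

Total = 25 + 10 + 10 + 9 + 9 + 7 + 7 + 6 + 5 + 5 + 5 + 4 + 3 = 105.
Lower bound: ⌈105/26⌉ = 5 cabins.
A packing using 5 cabins:
  cabin 1: 25 = 25
  cabin 2: 10 + 10 + 6 = 26
  cabin 3: 9 + 9 + 7 = 25
  cabin 4: 7 + 5 + 5 + 5 + 4 = 26
  cabin 5: 3 = 3
This matches the lower bound, so 5 is optimal.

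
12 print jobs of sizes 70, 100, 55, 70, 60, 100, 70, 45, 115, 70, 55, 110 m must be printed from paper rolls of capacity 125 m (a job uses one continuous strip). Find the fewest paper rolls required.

9

Total = 115 + 110 + 100 + 100 + 70 + 70 + 70 + 70 + 60 + 55 + 55 + 45 = 920 m.
Lower bound: ⌈920/125⌉ = 8 paper rolls.
A packing using 9 paper rolls:
  roll 1: 115 = 115
  roll 2: 110 = 110
  roll 3: 100 = 100
  roll 4: 100 = 100
  roll 5: 70 + 55 = 125
  roll 6: 70 + 55 = 125
  roll 7: 70 + 45 = 115
  roll 8: 70 = 70
  roll 9: 60 = 60
No arrangement into 8 paper rolls stays within capacity, so 9 is optimal.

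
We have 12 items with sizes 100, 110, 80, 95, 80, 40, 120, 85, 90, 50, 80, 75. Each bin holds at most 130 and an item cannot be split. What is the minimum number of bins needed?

Total = 120 + 110 + 100 + 95 + 90 + 85 + 80 + 80 + 80 + 75 + 50 + 40 = 1005.
Lower bound: ⌈1005/130⌉ = 8 bins.
Also, 10 items each exceed 65, and no two of those can share a bin, so at least 10 bins are needed.
A packing using 10 bins:
  bin 1: 120 = 120
  bin 2: 110 = 110
  bin 3: 100 = 100
  bin 4: 95 = 95
  bin 5: 90 + 40 = 130
  bin 6: 85 = 85
  bin 7: 80 + 50 = 130
  bin 8: 80 = 80
  bin 9: 80 = 80
  bin 10: 75 = 75
This matches the lower bound, so 10 is optimal.

10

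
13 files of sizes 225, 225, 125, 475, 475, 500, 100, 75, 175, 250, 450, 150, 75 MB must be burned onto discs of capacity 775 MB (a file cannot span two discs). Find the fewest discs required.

5

Total = 500 + 475 + 475 + 450 + 250 + 225 + 225 + 175 + 150 + 125 + 100 + 75 + 75 = 3300 MB.
Lower bound: ⌈3300/775⌉ = 5 discs.
A packing using 5 discs:
  disc 1: 500 + 250 = 750
  disc 2: 475 + 225 + 75 = 775
  disc 3: 475 + 225 + 75 = 775
  disc 4: 450 + 175 + 150 = 775
  disc 5: 125 + 100 = 225
This matches the lower bound, so 5 is optimal.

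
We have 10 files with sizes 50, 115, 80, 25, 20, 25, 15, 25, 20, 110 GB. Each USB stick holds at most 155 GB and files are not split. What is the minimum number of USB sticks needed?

Total = 115 + 110 + 80 + 50 + 25 + 25 + 25 + 20 + 20 + 15 = 485 GB.
Lower bound: ⌈485/155⌉ = 4 USB sticks.
A packing using 4 USB sticks:
  USB stick 1: 115 + 25 + 15 = 155
  USB stick 2: 110 + 25 + 20 = 155
  USB stick 3: 80 + 50 + 25 = 155
  USB stick 4: 20 = 20
This matches the lower bound, so 4 is optimal.

4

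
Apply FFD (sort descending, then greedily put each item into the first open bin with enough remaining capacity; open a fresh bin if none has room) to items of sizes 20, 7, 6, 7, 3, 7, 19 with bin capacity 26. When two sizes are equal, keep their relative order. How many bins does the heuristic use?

3

Sorted descending: 20, 19, 7, 7, 7, 6, 3.
  20 → bin 1 (new)  [load 20/26]
  19 → bin 2 (new)  [load 19/26]
  7 → bin 2  [load 26/26]
  7 → bin 3 (new)  [load 7/26]
  7 → bin 3  [load 14/26]
  6 → bin 1  [load 26/26]
  3 → bin 3  [load 17/26]
3 bins opened.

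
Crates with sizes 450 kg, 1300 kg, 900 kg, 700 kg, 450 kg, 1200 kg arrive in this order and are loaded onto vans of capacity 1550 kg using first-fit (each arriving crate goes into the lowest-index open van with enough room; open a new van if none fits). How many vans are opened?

4

  450 → van 1 (new)  [load 450/1550]
  1300 → van 2 (new)  [load 1300/1550]
  900 → van 1  [load 1350/1550]
  700 → van 3 (new)  [load 700/1550]
  450 → van 3  [load 1150/1550]
  1200 → van 4 (new)  [load 1200/1550]
4 vans opened.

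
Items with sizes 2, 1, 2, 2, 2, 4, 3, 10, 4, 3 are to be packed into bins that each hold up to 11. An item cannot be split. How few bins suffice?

Total = 10 + 4 + 4 + 3 + 3 + 2 + 2 + 2 + 2 + 1 = 33.
Lower bound: ⌈33/11⌉ = 3 bins.
A packing using 3 bins:
  bin 1: 10 + 1 = 11
  bin 2: 4 + 4 + 3 = 11
  bin 3: 3 + 2 + 2 + 2 + 2 = 11
This matches the lower bound, so 3 is optimal.

3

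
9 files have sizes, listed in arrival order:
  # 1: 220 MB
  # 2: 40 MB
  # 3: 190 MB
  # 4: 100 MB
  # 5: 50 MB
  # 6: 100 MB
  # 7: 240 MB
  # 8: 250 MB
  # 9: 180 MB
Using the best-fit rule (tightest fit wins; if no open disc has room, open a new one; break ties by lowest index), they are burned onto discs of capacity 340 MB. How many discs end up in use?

5

  220 → disc 1 (new)  [load 220/340]
  40 → disc 1  [load 260/340]
  190 → disc 2 (new)  [load 190/340]
  100 → disc 2  [load 290/340]
  50 → disc 2  [load 340/340]
  100 → disc 3 (new)  [load 100/340]
  240 → disc 3  [load 340/340]
  250 → disc 4 (new)  [load 250/340]
  180 → disc 5 (new)  [load 180/340]
5 discs opened.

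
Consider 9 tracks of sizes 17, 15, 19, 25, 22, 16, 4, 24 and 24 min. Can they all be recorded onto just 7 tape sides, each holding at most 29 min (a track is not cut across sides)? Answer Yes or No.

Total = 166 min; ⌈166/29⌉ = 6.
8 tracks each exceed half the capacity and cannot share a side, forcing at least 8 tape sides.
At least 8 tape sides are required, but only 7 are allowed.

No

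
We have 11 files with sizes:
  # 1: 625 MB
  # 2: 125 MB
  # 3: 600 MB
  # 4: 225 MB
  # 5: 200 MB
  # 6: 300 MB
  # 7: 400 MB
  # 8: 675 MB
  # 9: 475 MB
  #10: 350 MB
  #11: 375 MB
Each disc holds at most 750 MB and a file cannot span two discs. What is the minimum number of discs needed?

Total = 675 + 625 + 600 + 475 + 400 + 375 + 350 + 300 + 225 + 200 + 125 = 4350 MB.
Lower bound: ⌈4350/750⌉ = 6 discs.
A packing using 7 discs:
  disc 1: 675 = 675
  disc 2: 625 + 125 = 750
  disc 3: 600 = 600
  disc 4: 475 + 225 = 700
  disc 5: 400 + 350 = 750
  disc 6: 375 + 300 = 675
  disc 7: 200 = 200
No arrangement into 6 discs stays within capacity, so 7 is optimal.

7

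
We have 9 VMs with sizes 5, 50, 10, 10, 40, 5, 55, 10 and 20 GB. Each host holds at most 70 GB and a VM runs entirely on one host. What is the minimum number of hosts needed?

Total = 55 + 50 + 40 + 20 + 10 + 10 + 10 + 5 + 5 = 205 GB.
Lower bound: ⌈205/70⌉ = 3 hosts.
A packing using 3 hosts:
  host 1: 55 + 10 + 5 = 70
  host 2: 50 + 20 = 70
  host 3: 40 + 10 + 10 + 5 = 65
This matches the lower bound, so 3 is optimal.

3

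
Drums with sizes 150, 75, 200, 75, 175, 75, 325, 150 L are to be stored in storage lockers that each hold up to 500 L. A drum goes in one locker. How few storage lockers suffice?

3

Total = 325 + 200 + 175 + 150 + 150 + 75 + 75 + 75 = 1225 L.
Lower bound: ⌈1225/500⌉ = 3 storage lockers.
A packing using 3 storage lockers:
  locker 1: 325 + 175 = 500
  locker 2: 200 + 150 + 150 = 500
  locker 3: 75 + 75 + 75 = 225
This matches the lower bound, so 3 is optimal.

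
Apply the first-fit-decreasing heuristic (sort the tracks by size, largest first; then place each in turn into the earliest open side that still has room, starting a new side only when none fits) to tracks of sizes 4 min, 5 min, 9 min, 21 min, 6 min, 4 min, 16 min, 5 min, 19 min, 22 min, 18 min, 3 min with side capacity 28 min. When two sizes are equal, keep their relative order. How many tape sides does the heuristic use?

5

Sorted descending: 22, 21, 19, 18, 16, 9, 6, 5, 5, 4, 4, 3.
  22 → side 1 (new)  [load 22/28]
  21 → side 2 (new)  [load 21/28]
  19 → side 3 (new)  [load 19/28]
  18 → side 4 (new)  [load 18/28]
  16 → side 5 (new)  [load 16/28]
  9 → side 3  [load 28/28]
  6 → side 1  [load 28/28]
  5 → side 2  [load 26/28]
  5 → side 4  [load 23/28]
  4 → side 4  [load 27/28]
  4 → side 5  [load 20/28]
  3 → side 5  [load 23/28]
5 tape sides opened.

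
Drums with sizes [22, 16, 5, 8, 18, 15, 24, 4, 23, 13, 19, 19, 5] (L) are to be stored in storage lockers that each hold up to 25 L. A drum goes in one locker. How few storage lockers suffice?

Total = 24 + 23 + 22 + 19 + 19 + 18 + 16 + 15 + 13 + 8 + 5 + 5 + 4 = 191 L.
Lower bound: ⌈191/25⌉ = 8 storage lockers.
Also, 9 drums each exceed 25/2 L, and no two of those can share a locker, so at least 9 storage lockers are needed.
A packing using 9 storage lockers:
  locker 1: 24 = 24
  locker 2: 23 = 23
  locker 3: 22 = 22
  locker 4: 19 + 5 = 24
  locker 5: 19 + 5 = 24
  locker 6: 18 + 4 = 22
  locker 7: 16 + 8 = 24
  locker 8: 15 = 15
  locker 9: 13 = 13
This matches the lower bound, so 9 is optimal.

9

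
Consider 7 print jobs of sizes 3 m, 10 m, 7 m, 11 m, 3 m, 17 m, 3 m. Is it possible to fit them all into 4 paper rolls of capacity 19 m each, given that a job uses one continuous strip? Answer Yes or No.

A valid assignment using 3 paper rolls:
  roll 1: 17 = 17
  roll 2: 11 + 7 = 18
  roll 3: 10 + 3 + 3 + 3 = 19
That uses only 3 ≤ 4, so 4 paper rolls are enough.

Yes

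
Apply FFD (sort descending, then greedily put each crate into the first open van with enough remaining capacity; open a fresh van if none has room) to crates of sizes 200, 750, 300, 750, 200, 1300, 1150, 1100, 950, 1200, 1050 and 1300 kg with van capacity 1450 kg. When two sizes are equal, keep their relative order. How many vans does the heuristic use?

9

Sorted descending: 1300, 1300, 1200, 1150, 1100, 1050, 950, 750, 750, 300, 200, 200.
  1300 → van 1 (new)  [load 1300/1450]
  1300 → van 2 (new)  [load 1300/1450]
  1200 → van 3 (new)  [load 1200/1450]
  1150 → van 4 (new)  [load 1150/1450]
  1100 → van 5 (new)  [load 1100/1450]
  1050 → van 6 (new)  [load 1050/1450]
  950 → van 7 (new)  [load 950/1450]
  750 → van 8 (new)  [load 750/1450]
  750 → van 9 (new)  [load 750/1450]
  300 → van 4  [load 1450/1450]
  200 → van 3  [load 1400/1450]
  200 → van 5  [load 1300/1450]
9 vans opened.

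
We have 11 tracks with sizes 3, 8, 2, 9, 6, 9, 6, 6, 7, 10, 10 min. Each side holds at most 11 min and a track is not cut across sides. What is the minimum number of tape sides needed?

9

Total = 10 + 10 + 9 + 9 + 8 + 7 + 6 + 6 + 6 + 3 + 2 = 76 min.
Lower bound: ⌈76/11⌉ = 7 tape sides.
Also, 9 tracks each exceed 11/2 min, and no two of those can share a side, so at least 9 tape sides are needed.
A packing using 9 tape sides:
  side 1: 10 = 10
  side 2: 10 = 10
  side 3: 9 + 2 = 11
  side 4: 9 = 9
  side 5: 8 + 3 = 11
  side 6: 7 = 7
  side 7: 6 = 6
  side 8: 6 = 6
  side 9: 6 = 6
This matches the lower bound, so 9 is optimal.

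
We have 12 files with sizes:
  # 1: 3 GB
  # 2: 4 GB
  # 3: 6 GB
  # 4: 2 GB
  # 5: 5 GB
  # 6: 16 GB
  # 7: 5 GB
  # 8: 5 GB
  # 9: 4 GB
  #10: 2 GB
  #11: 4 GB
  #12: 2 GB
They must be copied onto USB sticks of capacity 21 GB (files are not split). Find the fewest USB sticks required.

3

Total = 16 + 6 + 5 + 5 + 5 + 4 + 4 + 4 + 3 + 2 + 2 + 2 = 58 GB.
Lower bound: ⌈58/21⌉ = 3 USB sticks.
A packing using 3 USB sticks:
  USB stick 1: 16 + 5 = 21
  USB stick 2: 6 + 5 + 5 + 4 = 20
  USB stick 3: 4 + 4 + 3 + 2 + 2 + 2 = 17
This matches the lower bound, so 3 is optimal.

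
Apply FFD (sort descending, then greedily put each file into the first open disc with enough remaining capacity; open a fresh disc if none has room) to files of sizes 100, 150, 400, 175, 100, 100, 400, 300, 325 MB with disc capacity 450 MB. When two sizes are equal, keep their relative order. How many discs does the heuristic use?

Sorted descending: 400, 400, 325, 300, 175, 150, 100, 100, 100.
  400 → disc 1 (new)  [load 400/450]
  400 → disc 2 (new)  [load 400/450]
  325 → disc 3 (new)  [load 325/450]
  300 → disc 4 (new)  [load 300/450]
  175 → disc 5 (new)  [load 175/450]
  150 → disc 4  [load 450/450]
  100 → disc 3  [load 425/450]
  100 → disc 5  [load 275/450]
  100 → disc 5  [load 375/450]
5 discs opened.

5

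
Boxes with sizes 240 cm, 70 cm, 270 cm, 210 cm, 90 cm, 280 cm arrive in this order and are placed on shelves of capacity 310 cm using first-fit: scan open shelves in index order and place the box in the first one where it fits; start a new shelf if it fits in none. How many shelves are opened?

4

  240 → shelf 1 (new)  [load 240/310]
  70 → shelf 1  [load 310/310]
  270 → shelf 2 (new)  [load 270/310]
  210 → shelf 3 (new)  [load 210/310]
  90 → shelf 3  [load 300/310]
  280 → shelf 4 (new)  [load 280/310]
4 shelves opened.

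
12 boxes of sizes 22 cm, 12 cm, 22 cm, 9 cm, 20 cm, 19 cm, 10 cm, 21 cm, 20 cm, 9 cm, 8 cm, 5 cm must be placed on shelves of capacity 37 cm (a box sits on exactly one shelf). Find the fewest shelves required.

6

Total = 22 + 22 + 21 + 20 + 20 + 19 + 12 + 10 + 9 + 9 + 8 + 5 = 177 cm.
Lower bound: ⌈177/37⌉ = 5 shelves.
Also, 6 boxes each exceed 37/2 cm, and no two of those can share a shelf, so at least 6 shelves are needed.
A packing using 6 shelves:
  shelf 1: 22 + 12 = 34
  shelf 2: 22 + 10 + 5 = 37
  shelf 3: 21 + 9 = 30
  shelf 4: 20 + 9 + 8 = 37
  shelf 5: 20 = 20
  shelf 6: 19 = 19
This matches the lower bound, so 6 is optimal.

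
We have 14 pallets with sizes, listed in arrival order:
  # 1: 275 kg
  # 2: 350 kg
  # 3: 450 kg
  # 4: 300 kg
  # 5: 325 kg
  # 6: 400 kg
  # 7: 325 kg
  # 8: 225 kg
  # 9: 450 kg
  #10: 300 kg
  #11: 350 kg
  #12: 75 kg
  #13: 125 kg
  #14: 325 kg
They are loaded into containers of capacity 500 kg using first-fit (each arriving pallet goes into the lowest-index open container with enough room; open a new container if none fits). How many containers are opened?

11

  275 → container 1 (new)  [load 275/500]
  350 → container 2 (new)  [load 350/500]
  450 → container 3 (new)  [load 450/500]
  300 → container 4 (new)  [load 300/500]
  325 → container 5 (new)  [load 325/500]
  400 → container 6 (new)  [load 400/500]
  325 → container 7 (new)  [load 325/500]
  225 → container 1  [load 500/500]
  450 → container 8 (new)  [load 450/500]
  300 → container 9 (new)  [load 300/500]
  350 → container 10 (new)  [load 350/500]
  75 → container 2  [load 425/500]
  125 → container 4  [load 425/500]
  325 → container 11 (new)  [load 325/500]
11 containers opened.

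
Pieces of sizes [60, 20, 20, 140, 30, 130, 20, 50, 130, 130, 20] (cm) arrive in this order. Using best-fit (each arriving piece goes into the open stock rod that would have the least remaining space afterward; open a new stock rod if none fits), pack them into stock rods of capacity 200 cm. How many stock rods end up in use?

  60 → stock rod 1 (new)  [load 60/200]
  20 → stock rod 1  [load 80/200]
  20 → stock rod 1  [load 100/200]
  140 → stock rod 2 (new)  [load 140/200]
  30 → stock rod 2  [load 170/200]
  130 → stock rod 3 (new)  [load 130/200]
  20 → stock rod 2  [load 190/200]
  50 → stock rod 3  [load 180/200]
  130 → stock rod 4 (new)  [load 130/200]
  130 → stock rod 5 (new)  [load 130/200]
  20 → stock rod 3  [load 200/200]
5 stock rods opened.

5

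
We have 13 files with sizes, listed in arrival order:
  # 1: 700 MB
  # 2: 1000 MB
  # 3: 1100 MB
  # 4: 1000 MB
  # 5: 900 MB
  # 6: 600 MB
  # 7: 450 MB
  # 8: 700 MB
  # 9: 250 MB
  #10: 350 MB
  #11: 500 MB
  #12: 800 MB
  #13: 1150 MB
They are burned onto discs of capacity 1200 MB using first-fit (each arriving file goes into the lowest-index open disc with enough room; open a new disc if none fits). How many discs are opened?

  700 → disc 1 (new)  [load 700/1200]
  1000 → disc 2 (new)  [load 1000/1200]
  1100 → disc 3 (new)  [load 1100/1200]
  1000 → disc 4 (new)  [load 1000/1200]
  900 → disc 5 (new)  [load 900/1200]
  600 → disc 6 (new)  [load 600/1200]
  450 → disc 1  [load 1150/1200]
  700 → disc 7 (new)  [load 700/1200]
  250 → disc 5  [load 1150/1200]
  350 → disc 6  [load 950/1200]
  500 → disc 7  [load 1200/1200]
  800 → disc 8 (new)  [load 800/1200]
  1150 → disc 9 (new)  [load 1150/1200]
9 discs opened.

9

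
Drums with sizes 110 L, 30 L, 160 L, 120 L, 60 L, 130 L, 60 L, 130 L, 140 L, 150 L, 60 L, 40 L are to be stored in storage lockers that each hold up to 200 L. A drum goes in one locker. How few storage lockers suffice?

7

Total = 160 + 150 + 140 + 130 + 130 + 120 + 110 + 60 + 60 + 60 + 40 + 30 = 1190 L.
Lower bound: ⌈1190/200⌉ = 6 storage lockers.
Also, 7 drums each exceed 100 L, and no two of those can share a locker, so at least 7 storage lockers are needed.
A packing using 7 storage lockers:
  locker 1: 160 + 40 = 200
  locker 2: 150 + 30 = 180
  locker 3: 140 + 60 = 200
  locker 4: 130 + 60 = 190
  locker 5: 130 + 60 = 190
  locker 6: 120 = 120
  locker 7: 110 = 110
This matches the lower bound, so 7 is optimal.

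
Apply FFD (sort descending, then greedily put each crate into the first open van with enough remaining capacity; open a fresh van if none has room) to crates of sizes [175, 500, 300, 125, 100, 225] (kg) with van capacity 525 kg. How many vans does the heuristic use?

Sorted descending: 500, 300, 225, 175, 125, 100.
  500 → van 1 (new)  [load 500/525]
  300 → van 2 (new)  [load 300/525]
  225 → van 2  [load 525/525]
  175 → van 3 (new)  [load 175/525]
  125 → van 3  [load 300/525]
  100 → van 3  [load 400/525]
3 vans opened.

3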